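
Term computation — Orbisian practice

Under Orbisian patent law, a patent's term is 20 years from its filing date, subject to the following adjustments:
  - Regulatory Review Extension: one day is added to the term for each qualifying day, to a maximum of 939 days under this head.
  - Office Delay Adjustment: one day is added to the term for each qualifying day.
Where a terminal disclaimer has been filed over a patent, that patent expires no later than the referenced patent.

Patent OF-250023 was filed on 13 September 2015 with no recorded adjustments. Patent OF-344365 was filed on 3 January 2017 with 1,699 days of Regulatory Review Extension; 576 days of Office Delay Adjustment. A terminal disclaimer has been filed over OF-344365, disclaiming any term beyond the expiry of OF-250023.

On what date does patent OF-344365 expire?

Natural term of OF-344365:
  Base: filing + 20 years → 3 January 2037.
  Regulatory Review Extension: 1699 days claimed exceeds the 939-day cap, so +939 days → 31 July 2039.
  Office Delay Adjustment: +576 days → 26 February 2041.
Expiry of referenced patent OF-250023:
  Base: filing + 20 years → 13 September 2035.
Terminal disclaimer: OF-344365 expires on the earlier of 26 February 2041 and 13 September 2035.

2035-09-13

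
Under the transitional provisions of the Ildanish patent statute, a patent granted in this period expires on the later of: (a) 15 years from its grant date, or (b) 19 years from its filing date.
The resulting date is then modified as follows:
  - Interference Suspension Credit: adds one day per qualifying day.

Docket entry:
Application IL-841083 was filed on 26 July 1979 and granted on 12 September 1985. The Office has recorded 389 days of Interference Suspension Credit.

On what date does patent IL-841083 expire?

October 6, 2001

(a) grant + 15 years → 12 September 2000.
(b) filing + 19 years → 26 July 1998.
Later of the two: 12 September 2000.
Interference Suspension Credit: +389 days → 6 October 2001.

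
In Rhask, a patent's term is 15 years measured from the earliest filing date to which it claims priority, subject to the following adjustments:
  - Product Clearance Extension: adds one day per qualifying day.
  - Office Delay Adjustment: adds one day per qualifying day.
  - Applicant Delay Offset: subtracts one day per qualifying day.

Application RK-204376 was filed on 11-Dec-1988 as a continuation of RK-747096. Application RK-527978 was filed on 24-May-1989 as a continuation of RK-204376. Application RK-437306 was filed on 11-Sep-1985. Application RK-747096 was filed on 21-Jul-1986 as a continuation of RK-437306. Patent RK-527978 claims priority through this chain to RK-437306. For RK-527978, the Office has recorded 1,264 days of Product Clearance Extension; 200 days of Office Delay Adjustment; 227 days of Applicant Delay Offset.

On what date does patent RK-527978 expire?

Earliest priority filing: 11 September 1985.
Base term: 11 September 1985 + 15 years → 11 September 2000.
Product Clearance Extension: +1264 days → 27 February 2004.
Office Delay Adjustment: +200 days → 14 September 2004.
Applicant Delay Offset: −227 days → 31 January 2004.

January 31, 2004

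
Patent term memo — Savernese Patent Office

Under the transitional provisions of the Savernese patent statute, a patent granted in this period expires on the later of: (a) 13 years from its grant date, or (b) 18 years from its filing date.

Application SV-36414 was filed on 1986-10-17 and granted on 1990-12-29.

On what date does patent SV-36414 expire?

(a) grant + 13 years → 29 December 2003.
(b) filing + 18 years → 17 October 2004.
Later of the two: 17 October 2004.

2004-10-17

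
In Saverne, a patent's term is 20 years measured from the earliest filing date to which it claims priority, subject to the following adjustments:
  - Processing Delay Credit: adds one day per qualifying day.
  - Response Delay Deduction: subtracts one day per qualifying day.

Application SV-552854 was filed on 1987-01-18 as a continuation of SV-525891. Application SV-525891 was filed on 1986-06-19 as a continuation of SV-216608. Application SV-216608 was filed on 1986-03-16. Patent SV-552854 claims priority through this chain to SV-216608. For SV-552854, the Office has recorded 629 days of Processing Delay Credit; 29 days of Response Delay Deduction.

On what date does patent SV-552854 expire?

2007-11-06

Earliest priority filing: 16 March 1986.
Base term: 16 March 1986 + 20 years → 16 March 2006.
Processing Delay Credit: +629 days → 5 December 2007.
Response Delay Deduction: −29 days → 6 November 2007.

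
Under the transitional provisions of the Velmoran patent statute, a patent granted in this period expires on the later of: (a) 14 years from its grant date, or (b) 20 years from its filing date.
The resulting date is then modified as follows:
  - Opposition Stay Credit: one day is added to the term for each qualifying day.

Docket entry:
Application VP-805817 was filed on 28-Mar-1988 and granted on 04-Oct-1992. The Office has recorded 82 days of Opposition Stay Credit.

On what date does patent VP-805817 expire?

(a) grant + 14 years → 4 October 2006.
(b) filing + 20 years → 28 March 2008.
Later of the two: 28 March 2008.
Opposition Stay Credit: +82 days → 18 June 2008.

June 18, 2008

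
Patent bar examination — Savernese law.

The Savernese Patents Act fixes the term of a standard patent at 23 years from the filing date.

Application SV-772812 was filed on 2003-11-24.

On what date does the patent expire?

Filing date + 23 years → 24 November 2026.

November 24, 2026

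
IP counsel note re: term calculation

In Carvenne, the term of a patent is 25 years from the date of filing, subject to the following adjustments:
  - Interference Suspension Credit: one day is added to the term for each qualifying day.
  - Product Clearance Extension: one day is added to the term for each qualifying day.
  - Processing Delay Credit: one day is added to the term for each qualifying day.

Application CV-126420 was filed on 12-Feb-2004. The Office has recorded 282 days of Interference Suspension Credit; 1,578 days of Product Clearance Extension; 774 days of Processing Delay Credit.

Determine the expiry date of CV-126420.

2036-04-30

Base term: filing date + 25 years → 12 February 2029.
Interference Suspension Credit: +282 days → 21 November 2029.
Product Clearance Extension: +1578 days → 18 March 2034.
Processing Delay Credit: +774 days → 30 April 2036.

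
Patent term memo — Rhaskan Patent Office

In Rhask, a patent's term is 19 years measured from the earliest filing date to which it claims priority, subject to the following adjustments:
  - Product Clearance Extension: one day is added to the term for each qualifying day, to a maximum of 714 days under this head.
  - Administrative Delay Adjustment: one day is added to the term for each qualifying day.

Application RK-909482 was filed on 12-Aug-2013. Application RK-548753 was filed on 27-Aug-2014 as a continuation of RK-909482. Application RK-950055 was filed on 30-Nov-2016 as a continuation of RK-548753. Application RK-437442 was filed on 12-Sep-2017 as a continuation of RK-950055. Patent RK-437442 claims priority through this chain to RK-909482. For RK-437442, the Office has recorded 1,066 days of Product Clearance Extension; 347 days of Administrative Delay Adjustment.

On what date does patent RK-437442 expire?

Earliest priority filing: 12 August 2013.
Base term: 12 August 2013 + 19 years → 12 August 2032.
Product Clearance Extension: 1066 days claimed exceeds the 714-day cap, so +714 days → 27 July 2034.
Administrative Delay Adjustment: +347 days → 9 July 2035.

2035-07-09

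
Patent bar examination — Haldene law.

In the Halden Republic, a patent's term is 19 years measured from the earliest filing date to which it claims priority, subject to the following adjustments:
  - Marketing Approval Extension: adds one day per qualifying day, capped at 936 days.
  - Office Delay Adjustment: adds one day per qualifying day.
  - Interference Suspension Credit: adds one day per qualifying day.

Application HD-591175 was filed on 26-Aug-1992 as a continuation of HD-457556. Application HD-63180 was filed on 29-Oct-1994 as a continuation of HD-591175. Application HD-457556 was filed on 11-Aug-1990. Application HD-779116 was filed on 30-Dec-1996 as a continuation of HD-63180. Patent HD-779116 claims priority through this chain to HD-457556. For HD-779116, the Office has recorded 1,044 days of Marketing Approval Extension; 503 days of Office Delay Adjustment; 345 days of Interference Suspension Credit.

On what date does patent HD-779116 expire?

June 30, 2014

Earliest priority filing: 11 August 1990.
Base term: 11 August 1990 + 19 years → 11 August 2009.
Marketing Approval Extension: 1044 days claimed exceeds the 936-day cap, so +936 days → 4 March 2012.
Office Delay Adjustment: +503 days → 20 July 2013.
Interference Suspension Credit: +345 days → 30 June 2014.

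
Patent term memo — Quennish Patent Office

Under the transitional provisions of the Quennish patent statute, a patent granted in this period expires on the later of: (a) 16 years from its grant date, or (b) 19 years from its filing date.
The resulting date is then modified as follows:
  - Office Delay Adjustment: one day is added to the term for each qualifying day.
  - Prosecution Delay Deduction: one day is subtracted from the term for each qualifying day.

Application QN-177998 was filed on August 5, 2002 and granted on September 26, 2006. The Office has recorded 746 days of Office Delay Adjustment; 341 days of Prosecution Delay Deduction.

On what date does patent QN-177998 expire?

(a) grant + 16 years → 26 September 2022.
(b) filing + 19 years → 5 August 2021.
Later of the two: 26 September 2022.
Office Delay Adjustment: +746 days → 11 October 2024.
Prosecution Delay Deduction: −341 days → 5 November 2023.

2023-11-05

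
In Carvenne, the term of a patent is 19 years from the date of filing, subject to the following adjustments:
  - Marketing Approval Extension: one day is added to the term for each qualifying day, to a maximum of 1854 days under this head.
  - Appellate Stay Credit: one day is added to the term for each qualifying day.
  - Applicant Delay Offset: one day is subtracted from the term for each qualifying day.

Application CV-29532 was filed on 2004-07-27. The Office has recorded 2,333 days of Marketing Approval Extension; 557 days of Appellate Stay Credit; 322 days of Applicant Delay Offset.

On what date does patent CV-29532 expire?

April 15, 2029

Base term: filing date + 19 years → 27 July 2023.
Marketing Approval Extension: 2333 days claimed exceeds the 1854-day cap, so +1854 days → 23 August 2028.
Appellate Stay Credit: +557 days → 3 March 2030.
Applicant Delay Offset: −322 days → 15 April 2029.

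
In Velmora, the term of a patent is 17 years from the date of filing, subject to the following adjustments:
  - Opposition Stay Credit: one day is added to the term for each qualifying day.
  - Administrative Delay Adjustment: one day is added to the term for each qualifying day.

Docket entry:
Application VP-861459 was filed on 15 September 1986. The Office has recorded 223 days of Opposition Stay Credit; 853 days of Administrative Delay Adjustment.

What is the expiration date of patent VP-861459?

Base term: filing date + 17 years → 15 September 2003.
Opposition Stay Credit: +223 days → 25 April 2004.
Administrative Delay Adjustment: +853 days → 26 August 2006.

2006-08-26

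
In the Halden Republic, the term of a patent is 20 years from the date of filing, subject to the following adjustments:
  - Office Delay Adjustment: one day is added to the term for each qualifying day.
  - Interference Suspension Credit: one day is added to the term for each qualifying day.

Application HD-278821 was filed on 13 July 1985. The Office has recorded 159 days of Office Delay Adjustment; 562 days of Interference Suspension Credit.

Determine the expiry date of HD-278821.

Base term: filing date + 20 years → 13 July 2005.
Office Delay Adjustment: +159 days → 19 December 2005.
Interference Suspension Credit: +562 days → 4 July 2007.

July 4, 2007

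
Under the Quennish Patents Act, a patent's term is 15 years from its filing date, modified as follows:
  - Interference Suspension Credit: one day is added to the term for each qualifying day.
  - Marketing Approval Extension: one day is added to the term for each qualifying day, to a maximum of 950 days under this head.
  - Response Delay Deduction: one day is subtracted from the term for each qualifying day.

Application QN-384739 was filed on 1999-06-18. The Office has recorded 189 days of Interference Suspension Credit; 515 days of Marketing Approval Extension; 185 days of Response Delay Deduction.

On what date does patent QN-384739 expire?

November 19, 2015

Base term: filing date + 15 years → 18 June 2014.
Interference Suspension Credit: +189 days → 24 December 2014.
Marketing Approval Extension: 515 days (within the 950-day cap) → +515 days → 22 May 2016.
Response Delay Deduction: −185 days → 19 November 2015.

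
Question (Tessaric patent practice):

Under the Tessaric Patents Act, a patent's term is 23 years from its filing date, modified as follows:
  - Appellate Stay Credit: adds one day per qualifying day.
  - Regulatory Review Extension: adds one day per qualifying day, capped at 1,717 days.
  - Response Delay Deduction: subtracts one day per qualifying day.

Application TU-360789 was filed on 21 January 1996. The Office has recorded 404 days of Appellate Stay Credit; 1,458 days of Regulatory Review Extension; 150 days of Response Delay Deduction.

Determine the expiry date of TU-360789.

Base term: filing date + 23 years → 21 January 2019.
Appellate Stay Credit: +404 days → 29 February 2020.
Regulatory Review Extension: 1458 days (within the 1717-day cap) → +1458 days → 26 February 2024.
Response Delay Deduction: −150 days → 29 September 2023.

2023-09-29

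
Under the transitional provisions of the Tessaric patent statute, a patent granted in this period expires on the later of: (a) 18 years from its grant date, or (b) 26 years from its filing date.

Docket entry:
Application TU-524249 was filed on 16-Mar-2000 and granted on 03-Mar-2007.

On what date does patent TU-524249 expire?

(a) grant + 18 years → 3 March 2025.
(b) filing + 26 years → 16 March 2026.
Later of the two: 16 March 2026.

2026-03-16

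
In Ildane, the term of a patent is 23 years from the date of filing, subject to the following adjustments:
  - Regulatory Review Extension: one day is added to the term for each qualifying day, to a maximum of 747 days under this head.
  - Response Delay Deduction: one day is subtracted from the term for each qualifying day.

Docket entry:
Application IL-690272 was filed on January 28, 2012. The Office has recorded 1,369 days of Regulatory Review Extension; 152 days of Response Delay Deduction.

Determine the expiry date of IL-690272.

September 14, 2036

Base term: filing date + 23 years → 28 January 2035.
Regulatory Review Extension: 1369 days claimed exceeds the 747-day cap, so +747 days → 13 February 2037.
Response Delay Deduction: −152 days → 14 September 2036.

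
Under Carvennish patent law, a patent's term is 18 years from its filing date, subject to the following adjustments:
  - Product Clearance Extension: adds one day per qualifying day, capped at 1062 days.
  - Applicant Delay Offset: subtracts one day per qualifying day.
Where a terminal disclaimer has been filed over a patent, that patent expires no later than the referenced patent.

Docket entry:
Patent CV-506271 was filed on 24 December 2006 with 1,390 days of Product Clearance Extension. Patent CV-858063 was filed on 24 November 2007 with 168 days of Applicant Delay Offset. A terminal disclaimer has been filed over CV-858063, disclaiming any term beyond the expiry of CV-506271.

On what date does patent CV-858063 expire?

Natural term of CV-858063:
  Base: filing + 18 years → 24 November 2025.
  Applicant Delay Offset: −168 days → 9 June 2025.
Expiry of referenced patent CV-506271:
  Base: filing + 18 years → 24 December 2024.
  Product Clearance Extension: 1390 days claimed exceeds the 1062-day cap, so +1062 days → 21 November 2027.
Terminal disclaimer: CV-858063 expires on the earlier of 9 June 2025 and 21 November 2027.

June 9, 2025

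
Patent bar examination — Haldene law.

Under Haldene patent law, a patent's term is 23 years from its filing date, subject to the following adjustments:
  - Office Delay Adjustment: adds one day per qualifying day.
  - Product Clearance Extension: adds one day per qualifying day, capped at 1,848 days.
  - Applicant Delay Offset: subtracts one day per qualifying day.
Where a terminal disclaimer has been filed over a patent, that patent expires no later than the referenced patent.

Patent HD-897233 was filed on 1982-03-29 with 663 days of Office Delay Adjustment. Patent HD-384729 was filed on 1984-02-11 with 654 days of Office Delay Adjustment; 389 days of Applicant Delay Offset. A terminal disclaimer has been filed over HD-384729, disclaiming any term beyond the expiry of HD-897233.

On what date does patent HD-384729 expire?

Natural term of HD-384729:
  Base: filing + 23 years → 11 February 2007.
  Office Delay Adjustment: +654 days → 26 November 2008.
  Applicant Delay Offset: −389 days → 3 November 2007.
Expiry of referenced patent HD-897233:
  Base: filing + 23 years → 29 March 2005.
  Office Delay Adjustment: +663 days → 21 January 2007.
Terminal disclaimer: HD-384729 expires on the earlier of 3 November 2007 and 21 January 2007.

2007-01-21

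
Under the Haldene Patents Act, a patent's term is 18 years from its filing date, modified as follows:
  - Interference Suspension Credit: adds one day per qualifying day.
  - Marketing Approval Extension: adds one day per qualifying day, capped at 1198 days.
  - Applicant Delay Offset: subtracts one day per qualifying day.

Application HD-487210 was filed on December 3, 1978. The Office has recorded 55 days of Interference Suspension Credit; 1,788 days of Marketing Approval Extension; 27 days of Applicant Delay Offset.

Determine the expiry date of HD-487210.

April 12, 2000

Base term: filing date + 18 years → 3 December 1996.
Interference Suspension Credit: +55 days → 27 January 1997.
Marketing Approval Extension: 1788 days claimed exceeds the 1198-day cap, so +1198 days → 9 May 2000.
Applicant Delay Offset: −27 days → 12 April 2000.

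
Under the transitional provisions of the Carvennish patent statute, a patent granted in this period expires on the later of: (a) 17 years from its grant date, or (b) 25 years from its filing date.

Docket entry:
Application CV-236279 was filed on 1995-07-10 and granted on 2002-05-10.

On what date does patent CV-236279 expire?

(a) grant + 17 years → 10 May 2019.
(b) filing + 25 years → 10 July 2020.
Later of the two: 10 July 2020.

July 10, 2020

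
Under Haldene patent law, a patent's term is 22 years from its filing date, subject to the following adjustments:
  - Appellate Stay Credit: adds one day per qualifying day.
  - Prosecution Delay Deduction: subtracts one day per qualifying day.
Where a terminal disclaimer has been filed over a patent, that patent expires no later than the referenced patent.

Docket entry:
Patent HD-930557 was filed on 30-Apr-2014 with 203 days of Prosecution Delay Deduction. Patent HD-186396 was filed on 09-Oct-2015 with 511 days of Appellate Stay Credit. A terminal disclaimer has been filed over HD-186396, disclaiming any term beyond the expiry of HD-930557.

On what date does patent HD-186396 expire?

Natural term of HD-186396:
  Base: filing + 22 years → 9 October 2037.
  Appellate Stay Credit: +511 days → 4 March 2039.
Expiry of referenced patent HD-930557:
  Base: filing + 22 years → 30 April 2036.
  Prosecution Delay Deduction: −203 days → 10 October 2035.
Terminal disclaimer: HD-186396 expires on the earlier of 4 March 2039 and 10 October 2035.

October 10, 2035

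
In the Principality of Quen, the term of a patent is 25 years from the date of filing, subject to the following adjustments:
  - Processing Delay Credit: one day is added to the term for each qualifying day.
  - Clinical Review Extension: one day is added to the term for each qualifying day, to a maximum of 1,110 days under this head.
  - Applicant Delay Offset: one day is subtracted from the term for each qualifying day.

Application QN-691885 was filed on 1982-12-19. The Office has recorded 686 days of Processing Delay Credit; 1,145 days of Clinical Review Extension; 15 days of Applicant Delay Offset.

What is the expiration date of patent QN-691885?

Base term: filing date + 25 years → 19 December 2007.
Processing Delay Credit: +686 days → 4 November 2009.
Clinical Review Extension: 1145 days claimed exceeds the 1110-day cap, so +1110 days → 18 November 2012.
Applicant Delay Offset: −15 days → 3 November 2012.

November 3, 2012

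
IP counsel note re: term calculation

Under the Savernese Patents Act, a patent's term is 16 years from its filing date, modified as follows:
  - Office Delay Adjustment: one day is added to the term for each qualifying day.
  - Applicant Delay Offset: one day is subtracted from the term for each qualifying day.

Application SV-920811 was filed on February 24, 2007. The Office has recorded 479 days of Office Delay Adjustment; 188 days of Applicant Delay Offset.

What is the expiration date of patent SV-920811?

Base term: filing date + 16 years → 24 February 2023.
Office Delay Adjustment: +479 days → 17 June 2024.
Applicant Delay Offset: −188 days → 12 December 2023.

2023-12-12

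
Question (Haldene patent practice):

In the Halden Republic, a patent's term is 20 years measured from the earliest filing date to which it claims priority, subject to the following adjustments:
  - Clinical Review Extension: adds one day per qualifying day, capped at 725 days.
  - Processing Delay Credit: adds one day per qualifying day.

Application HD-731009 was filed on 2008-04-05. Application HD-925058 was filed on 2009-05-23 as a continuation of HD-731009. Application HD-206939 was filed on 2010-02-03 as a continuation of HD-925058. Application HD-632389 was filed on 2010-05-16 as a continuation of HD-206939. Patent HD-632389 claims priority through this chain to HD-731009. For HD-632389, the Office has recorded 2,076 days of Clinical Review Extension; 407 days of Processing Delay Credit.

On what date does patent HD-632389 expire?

Earliest priority filing: 5 April 2008.
Base term: 5 April 2008 + 20 years → 5 April 2028.
Clinical Review Extension: 2076 days claimed exceeds the 725-day cap, so +725 days → 31 March 2030.
Processing Delay Credit: +407 days → 12 May 2031.

May 12, 2031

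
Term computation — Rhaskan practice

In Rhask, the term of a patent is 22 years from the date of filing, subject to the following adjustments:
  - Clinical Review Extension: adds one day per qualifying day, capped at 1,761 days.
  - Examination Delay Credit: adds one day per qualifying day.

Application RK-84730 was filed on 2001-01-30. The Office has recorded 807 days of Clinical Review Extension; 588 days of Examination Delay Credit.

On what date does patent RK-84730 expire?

Base term: filing date + 22 years → 30 January 2023.
Clinical Review Extension: 807 days (within the 1761-day cap) → +807 days → 16 April 2025.
Examination Delay Credit: +588 days → 25 November 2026.

2026-11-25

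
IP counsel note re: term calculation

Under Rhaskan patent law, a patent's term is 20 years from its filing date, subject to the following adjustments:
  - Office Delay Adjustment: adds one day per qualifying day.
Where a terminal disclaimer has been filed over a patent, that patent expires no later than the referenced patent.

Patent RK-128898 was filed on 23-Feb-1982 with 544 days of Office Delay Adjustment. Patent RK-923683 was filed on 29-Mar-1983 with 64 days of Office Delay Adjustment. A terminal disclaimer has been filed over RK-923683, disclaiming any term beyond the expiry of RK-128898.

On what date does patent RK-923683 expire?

June 1, 2003

Natural term of RK-923683:
  Base: filing + 20 years → 29 March 2003.
  Office Delay Adjustment: +64 days → 1 June 2003.
Expiry of referenced patent RK-128898:
  Base: filing + 20 years → 23 February 2002.
  Office Delay Adjustment: +544 days → 21 August 2003.
Terminal disclaimer: RK-923683 expires on the earlier of 1 June 2003 and 21 August 2003.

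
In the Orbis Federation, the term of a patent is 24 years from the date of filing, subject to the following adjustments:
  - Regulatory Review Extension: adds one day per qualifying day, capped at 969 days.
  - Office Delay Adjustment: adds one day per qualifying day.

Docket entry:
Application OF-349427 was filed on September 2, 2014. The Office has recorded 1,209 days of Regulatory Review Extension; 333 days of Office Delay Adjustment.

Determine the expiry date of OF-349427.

Base term: filing date + 24 years → 2 September 2038.
Regulatory Review Extension: 1209 days claimed exceeds the 969-day cap, so +969 days → 28 April 2041.
Office Delay Adjustment: +333 days → 27 March 2042.

2042-03-27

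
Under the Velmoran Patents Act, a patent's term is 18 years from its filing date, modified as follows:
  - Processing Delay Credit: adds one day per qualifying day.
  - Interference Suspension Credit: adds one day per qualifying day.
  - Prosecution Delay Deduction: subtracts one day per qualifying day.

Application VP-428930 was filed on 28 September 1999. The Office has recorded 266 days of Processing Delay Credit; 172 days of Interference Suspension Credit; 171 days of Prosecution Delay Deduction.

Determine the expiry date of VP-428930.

June 22, 2018

Base term: filing date + 18 years → 28 September 2017.
Processing Delay Credit: +266 days → 21 June 2018.
Interference Suspension Credit: +172 days → 10 December 2018.
Prosecution Delay Deduction: −171 days → 22 June 2018.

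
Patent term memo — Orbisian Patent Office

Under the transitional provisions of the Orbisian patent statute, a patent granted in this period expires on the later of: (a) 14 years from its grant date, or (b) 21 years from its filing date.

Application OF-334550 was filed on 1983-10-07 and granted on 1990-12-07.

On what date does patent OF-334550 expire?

December 7, 2004

(a) grant + 14 years → 7 December 2004.
(b) filing + 21 years → 7 October 2004.
Later of the two: 7 December 2004.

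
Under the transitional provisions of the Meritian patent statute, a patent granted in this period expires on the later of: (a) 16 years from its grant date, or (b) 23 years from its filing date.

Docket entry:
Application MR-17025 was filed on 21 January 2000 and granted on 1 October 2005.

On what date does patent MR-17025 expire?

(a) grant + 16 years → 1 October 2021.
(b) filing + 23 years → 21 January 2023.
Later of the two: 21 January 2023.

2023-01-21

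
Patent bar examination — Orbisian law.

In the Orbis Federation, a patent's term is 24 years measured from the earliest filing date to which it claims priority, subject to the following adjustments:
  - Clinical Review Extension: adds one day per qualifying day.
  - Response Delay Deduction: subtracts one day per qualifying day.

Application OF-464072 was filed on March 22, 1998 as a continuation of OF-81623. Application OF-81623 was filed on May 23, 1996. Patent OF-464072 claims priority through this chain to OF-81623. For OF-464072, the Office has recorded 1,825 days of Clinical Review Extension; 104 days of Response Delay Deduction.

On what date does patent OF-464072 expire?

Earliest priority filing: 23 May 1996.
Base term: 23 May 1996 + 24 years → 23 May 2020.
Clinical Review Extension: +1825 days → 22 May 2025.
Response Delay Deduction: −104 days → 7 February 2025.

2025-02-07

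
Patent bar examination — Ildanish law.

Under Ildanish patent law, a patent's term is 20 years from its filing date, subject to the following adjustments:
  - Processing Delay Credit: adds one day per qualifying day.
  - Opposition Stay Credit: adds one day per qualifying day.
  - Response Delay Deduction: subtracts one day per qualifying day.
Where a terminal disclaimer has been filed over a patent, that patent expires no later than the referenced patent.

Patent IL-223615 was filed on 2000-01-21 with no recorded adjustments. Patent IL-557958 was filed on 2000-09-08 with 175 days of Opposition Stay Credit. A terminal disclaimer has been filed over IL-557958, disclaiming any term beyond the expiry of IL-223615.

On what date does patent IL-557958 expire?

2020-01-21

Natural term of IL-557958:
  Base: filing + 20 years → 8 September 2020.
  Opposition Stay Credit: +175 days → 2 March 2021.
Expiry of referenced patent IL-223615:
  Base: filing + 20 years → 21 January 2020.
Terminal disclaimer: IL-557958 expires on the earlier of 2 March 2021 and 21 January 2020.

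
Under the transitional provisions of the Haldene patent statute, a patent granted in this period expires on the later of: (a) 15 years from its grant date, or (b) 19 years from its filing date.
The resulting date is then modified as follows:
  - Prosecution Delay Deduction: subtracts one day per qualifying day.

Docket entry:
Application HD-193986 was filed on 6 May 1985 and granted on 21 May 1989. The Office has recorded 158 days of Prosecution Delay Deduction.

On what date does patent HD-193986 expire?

December 15, 2003

(a) grant + 15 years → 21 May 2004.
(b) filing + 19 years → 6 May 2004.
Later of the two: 21 May 2004.
Prosecution Delay Deduction: −158 days → 15 December 2003.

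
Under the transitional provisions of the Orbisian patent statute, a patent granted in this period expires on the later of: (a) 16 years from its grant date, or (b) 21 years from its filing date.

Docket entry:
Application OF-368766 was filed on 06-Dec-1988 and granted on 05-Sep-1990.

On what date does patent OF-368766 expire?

December 6, 2009

(a) grant + 16 years → 5 September 2006.
(b) filing + 21 years → 6 December 2009.
Later of the two: 6 December 2009.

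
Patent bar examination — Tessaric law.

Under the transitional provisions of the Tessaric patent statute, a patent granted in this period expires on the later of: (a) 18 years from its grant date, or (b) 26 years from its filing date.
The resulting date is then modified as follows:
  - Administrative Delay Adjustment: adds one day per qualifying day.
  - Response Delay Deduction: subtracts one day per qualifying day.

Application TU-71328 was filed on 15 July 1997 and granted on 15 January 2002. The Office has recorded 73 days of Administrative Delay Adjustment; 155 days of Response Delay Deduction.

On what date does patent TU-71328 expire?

(a) grant + 18 years → 15 January 2020.
(b) filing + 26 years → 15 July 2023.
Later of the two: 15 July 2023.
Administrative Delay Adjustment: +73 days → 26 September 2023.
Response Delay Deduction: −155 days → 24 April 2023.

April 24, 2023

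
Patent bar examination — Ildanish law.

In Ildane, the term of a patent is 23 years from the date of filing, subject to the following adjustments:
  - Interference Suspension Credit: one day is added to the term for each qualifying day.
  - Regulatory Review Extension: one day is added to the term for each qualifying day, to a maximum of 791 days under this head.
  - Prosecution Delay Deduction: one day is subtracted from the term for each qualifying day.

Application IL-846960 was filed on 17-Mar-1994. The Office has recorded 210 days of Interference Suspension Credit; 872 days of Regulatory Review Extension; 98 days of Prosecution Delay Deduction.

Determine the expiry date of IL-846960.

Base term: filing date + 23 years → 17 March 2017.
Interference Suspension Credit: +210 days → 13 October 2017.
Regulatory Review Extension: 872 days claimed exceeds the 791-day cap, so +791 days → 13 December 2019.
Prosecution Delay Deduction: −98 days → 6 September 2019.

2019-09-06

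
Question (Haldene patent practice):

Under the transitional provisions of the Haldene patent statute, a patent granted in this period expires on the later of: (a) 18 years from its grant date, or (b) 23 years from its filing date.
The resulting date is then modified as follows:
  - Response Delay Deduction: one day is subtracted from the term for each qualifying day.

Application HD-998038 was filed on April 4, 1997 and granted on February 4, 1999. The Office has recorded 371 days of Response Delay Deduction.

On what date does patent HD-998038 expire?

March 30, 2019

(a) grant + 18 years → 4 February 2017.
(b) filing + 23 years → 4 April 2020.
Later of the two: 4 April 2020.
Response Delay Deduction: −371 days → 30 March 2019.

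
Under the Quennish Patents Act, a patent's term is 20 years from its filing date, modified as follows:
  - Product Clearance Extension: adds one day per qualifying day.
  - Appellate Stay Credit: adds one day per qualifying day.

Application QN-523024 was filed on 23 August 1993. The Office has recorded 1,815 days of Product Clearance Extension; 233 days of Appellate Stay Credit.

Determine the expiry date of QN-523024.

Base term: filing date + 20 years → 23 August 2013.
Product Clearance Extension: +1815 days → 12 August 2018.
Appellate Stay Credit: +233 days → 2 April 2019.

2019-04-02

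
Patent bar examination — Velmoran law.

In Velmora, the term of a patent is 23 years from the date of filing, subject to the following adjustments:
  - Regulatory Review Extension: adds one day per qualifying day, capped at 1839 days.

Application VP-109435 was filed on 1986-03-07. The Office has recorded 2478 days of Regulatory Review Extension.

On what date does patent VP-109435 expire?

Base term: filing date + 23 years → 7 March 2009.
Regulatory Review Extension: 2478 days claimed exceeds the 1839-day cap, so +1839 days → 20 March 2014.

March 20, 2014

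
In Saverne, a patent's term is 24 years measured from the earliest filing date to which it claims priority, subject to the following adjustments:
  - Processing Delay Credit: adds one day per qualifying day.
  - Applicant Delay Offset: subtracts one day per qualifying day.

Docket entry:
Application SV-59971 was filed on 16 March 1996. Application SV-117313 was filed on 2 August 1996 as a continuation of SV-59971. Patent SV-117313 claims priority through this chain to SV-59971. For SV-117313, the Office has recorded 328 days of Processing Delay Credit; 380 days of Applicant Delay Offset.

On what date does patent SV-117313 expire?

January 24, 2020

Earliest priority filing: 16 March 1996.
Base term: 16 March 1996 + 24 years → 16 March 2020.
Processing Delay Credit: +328 days → 7 February 2021.
Applicant Delay Offset: −380 days → 24 January 2020.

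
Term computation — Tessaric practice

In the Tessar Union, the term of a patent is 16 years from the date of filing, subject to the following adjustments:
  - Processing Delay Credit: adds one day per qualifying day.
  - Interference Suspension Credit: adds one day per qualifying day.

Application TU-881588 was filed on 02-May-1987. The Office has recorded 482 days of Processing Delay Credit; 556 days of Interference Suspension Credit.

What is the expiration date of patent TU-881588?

Base term: filing date + 16 years → 2 May 2003.
Processing Delay Credit: +482 days → 26 August 2004.
Interference Suspension Credit: +556 days → 5 March 2006.

March 5, 2006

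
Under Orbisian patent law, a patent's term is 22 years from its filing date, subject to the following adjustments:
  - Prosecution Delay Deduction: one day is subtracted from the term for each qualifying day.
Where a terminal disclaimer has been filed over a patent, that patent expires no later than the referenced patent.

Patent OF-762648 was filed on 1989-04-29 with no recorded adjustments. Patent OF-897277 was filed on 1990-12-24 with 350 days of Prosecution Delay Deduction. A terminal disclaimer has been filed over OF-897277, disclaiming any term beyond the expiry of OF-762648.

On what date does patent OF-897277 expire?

Natural term of OF-897277:
  Base: filing + 22 years → 24 December 2012.
  Prosecution Delay Deduction: −350 days → 9 January 2012.
Expiry of referenced patent OF-762648:
  Base: filing + 22 years → 29 April 2011.
Terminal disclaimer: OF-897277 expires on the earlier of 9 January 2012 and 29 April 2011.

April 29, 2011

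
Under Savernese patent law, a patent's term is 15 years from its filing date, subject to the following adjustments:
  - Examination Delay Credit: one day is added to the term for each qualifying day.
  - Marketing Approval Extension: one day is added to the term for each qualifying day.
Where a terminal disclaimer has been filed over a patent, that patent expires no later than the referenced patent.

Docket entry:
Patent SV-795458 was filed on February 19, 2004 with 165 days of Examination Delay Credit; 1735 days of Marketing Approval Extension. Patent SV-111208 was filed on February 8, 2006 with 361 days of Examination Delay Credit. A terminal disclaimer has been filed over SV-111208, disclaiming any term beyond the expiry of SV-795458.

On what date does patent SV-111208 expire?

Natural term of SV-111208:
  Base: filing + 15 years → 8 February 2021.
  Examination Delay Credit: +361 days → 4 February 2022.
Expiry of referenced patent SV-795458:
  Base: filing + 15 years → 19 February 2019.
  Examination Delay Credit: +165 days → 3 August 2019.
  Marketing Approval Extension: +1735 days → 3 May 2024.
Terminal disclaimer: SV-111208 expires on the earlier of 4 February 2022 and 3 May 2024.

February 4, 2022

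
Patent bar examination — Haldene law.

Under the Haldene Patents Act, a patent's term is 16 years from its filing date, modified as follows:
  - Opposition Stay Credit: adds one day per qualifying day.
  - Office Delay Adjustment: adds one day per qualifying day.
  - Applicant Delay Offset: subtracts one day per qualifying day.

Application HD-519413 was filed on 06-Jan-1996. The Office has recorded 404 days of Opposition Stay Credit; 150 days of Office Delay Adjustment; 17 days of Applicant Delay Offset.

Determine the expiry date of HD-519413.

2013-06-26

Base term: filing date + 16 years → 6 January 2012.
Opposition Stay Credit: +404 days → 13 February 2013.
Office Delay Adjustment: +150 days → 13 July 2013.
Applicant Delay Offset: −17 days → 26 June 2013.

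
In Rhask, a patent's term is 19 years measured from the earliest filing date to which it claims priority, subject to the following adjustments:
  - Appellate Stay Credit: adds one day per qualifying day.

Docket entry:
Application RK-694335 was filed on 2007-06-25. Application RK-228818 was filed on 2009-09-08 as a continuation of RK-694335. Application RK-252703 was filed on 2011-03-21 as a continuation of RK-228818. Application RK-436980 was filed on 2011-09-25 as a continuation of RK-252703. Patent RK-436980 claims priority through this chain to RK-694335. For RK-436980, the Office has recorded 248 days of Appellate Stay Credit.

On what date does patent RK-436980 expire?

February 28, 2027

Earliest priority filing: 25 June 2007.
Base term: 25 June 2007 + 19 years → 25 June 2026.
Appellate Stay Credit: +248 days → 28 February 2027.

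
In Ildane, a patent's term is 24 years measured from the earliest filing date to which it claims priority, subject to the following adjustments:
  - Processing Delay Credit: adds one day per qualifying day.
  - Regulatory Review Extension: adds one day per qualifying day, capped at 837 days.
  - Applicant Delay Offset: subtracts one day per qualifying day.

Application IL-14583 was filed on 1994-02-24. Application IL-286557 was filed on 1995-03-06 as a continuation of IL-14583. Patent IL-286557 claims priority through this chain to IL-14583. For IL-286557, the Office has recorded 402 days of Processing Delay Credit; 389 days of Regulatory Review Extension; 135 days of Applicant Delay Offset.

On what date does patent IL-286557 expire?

Earliest priority filing: 24 February 1994.
Base term: 24 February 1994 + 24 years → 24 February 2018.
Processing Delay Credit: +402 days → 2 April 2019.
Regulatory Review Extension: 389 days (within the 837-day cap) → +389 days → 25 April 2020.
Applicant Delay Offset: −135 days → 12 December 2019.

2019-12-12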